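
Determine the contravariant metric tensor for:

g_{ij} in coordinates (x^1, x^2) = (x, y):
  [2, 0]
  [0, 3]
The metric is diagonal, so g^{ij} is diagonal with entries 1/g_{ii}: diag(1/2, 1/3).
g^{ij}:
  [1/2, 0]
  [0, 1/3]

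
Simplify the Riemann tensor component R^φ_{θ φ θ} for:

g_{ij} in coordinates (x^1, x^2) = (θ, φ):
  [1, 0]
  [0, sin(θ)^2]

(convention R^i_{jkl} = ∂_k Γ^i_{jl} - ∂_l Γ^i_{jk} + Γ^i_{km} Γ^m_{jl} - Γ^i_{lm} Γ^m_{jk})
Non-zero Christoffel symbols (Γ^k_{ij} = Γ^k_{ji}):
Γ^θ_{φ φ} = -sin(2*θ)/2
Γ^φ_{θ φ} = 1/tan(θ)
R^φ_{θ φ θ} = ∂_φ Γ^φ_{θ θ} - ∂_θ Γ^φ_{θ φ} + Γ^φ_{φ m} Γ^m_{θ θ} - Γ^φ_{θ m} Γ^m_{θ φ}
  = (0) - (-1/sin(θ)^2) + (0) - (1/tan(θ)^2) = 1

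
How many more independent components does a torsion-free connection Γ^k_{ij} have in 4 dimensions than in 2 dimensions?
Independent components in n dimensions: n × n(n+1)/2 = n^2(n+1)/2.
4D: 4 × 10 = 40
2D: 2 × 3 = 6
Difference = 40 - 6 = 34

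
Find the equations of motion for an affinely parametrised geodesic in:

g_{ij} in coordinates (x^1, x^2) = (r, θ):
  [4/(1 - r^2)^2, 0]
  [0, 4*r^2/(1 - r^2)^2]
Geodesic equation: d^2x^k/dλ^2 + Γ^k_{ij} (dx^i/dλ)(dx^j/dλ) = 0.
Non-zero Christoffel symbols:
Γ^r_{r r} = 2*r/(1 - r^2)
Γ^r_{θ θ} = (r^3 + r)/(r^2 - 1)
Γ^θ_{r θ} = (-r^2 - 1)/(r^3 - r)
Substituting (the symmetric pair Γ^k_{ij}, Γ^k_{ji} combines into a factor 2):
d^2r/dλ^2 + (2*r/(1 - r^2)) (dr/dλ)^2 + ((r^3 + r)/(r^2 - 1)) (dθ/dλ)^2 = 0
d^2θ/dλ^2 + ((-2*r^2 - 2)/(r^3 - r)) (dr/dλ)(dθ/dλ) = 0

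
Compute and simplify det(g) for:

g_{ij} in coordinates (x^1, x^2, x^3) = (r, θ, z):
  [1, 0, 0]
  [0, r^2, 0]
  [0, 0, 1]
Diagonal metric: det(g) = g_{11}·g_{22}·g_{33}
= (1)·(r^2)·(1)
det(g) = r^2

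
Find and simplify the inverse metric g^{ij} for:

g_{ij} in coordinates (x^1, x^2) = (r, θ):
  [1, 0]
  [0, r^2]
The metric is diagonal, so g^{ij} is diagonal with entries 1/g_{ii}: diag(1, 1/(r^2)).
g^{ij}:
  [1, 0]
  [0, 1/r^2]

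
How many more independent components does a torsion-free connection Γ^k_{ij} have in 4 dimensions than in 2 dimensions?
Independent components in n dimensions: n × n(n+1)/2 = n^2(n+1)/2.
4D: 4 × 10 = 40
2D: 2 × 3 = 6
Difference = 40 - 6 = 34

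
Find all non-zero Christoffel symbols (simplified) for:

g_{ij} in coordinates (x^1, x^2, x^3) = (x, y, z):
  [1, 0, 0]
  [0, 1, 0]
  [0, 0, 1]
Using Γ^k_{ij} = (1/2) g^{km} (∂_i g_{mj} + ∂_j g_{mi} - ∂_m g_{ij}); the metric is diagonal, so only the m = k term contributes.
Every metric component is constant, so all ∂_m g_{ij} = 0 and every Christoffel symbol vanishes.
All Christoffel symbols are zero.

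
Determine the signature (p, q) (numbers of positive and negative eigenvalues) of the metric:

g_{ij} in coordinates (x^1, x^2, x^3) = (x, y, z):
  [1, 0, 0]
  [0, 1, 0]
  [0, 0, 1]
The metric is diagonal, so its eigenvalues are the diagonal entries: 1, 1, 1 (at a generic point, where coordinate-dependent entries are positive).
3 positive, 0 negative.
(3, 0) - Riemannian (positive definite)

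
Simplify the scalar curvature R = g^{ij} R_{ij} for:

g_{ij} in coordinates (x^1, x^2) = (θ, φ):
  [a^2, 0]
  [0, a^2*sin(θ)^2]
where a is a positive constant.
Non-zero Christoffel symbols (Γ^k_{ij} = Γ^k_{ji}):
Γ^θ_{φ φ} = -sin(2*θ)/2
Γ^φ_{θ φ} = 1/tan(θ)
Ricci tensor (R_{ij} = R^k_{ikj}): R_{θθ} = 1, R_{θφ} = 0, R_{φφ} = sin(θ)^2
Inverse metric: g^{θθ} = 1/a^2, g^{φφ} = 1/(a^2*sin(θ)^2)
R = g^{ij} R_{ij} = (1/a^2)(1) + (1/(a^2*sin(θ)^2))(sin(θ)^2) = 2/a^2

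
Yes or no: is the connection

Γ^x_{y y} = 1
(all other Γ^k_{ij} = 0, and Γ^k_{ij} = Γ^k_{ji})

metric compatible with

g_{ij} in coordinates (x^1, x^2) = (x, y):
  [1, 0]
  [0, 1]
Using ∇_k g_{ij} = ∂_k g_{ij} - Γ^m_{ki} g_{mj} - Γ^m_{kj} g_{im}:
∇_y g_{xy} = (0) - (0) - (1) = -1 ≠ 0
So the connection is not metric compatible (it is not the Levi-Civita connection).
No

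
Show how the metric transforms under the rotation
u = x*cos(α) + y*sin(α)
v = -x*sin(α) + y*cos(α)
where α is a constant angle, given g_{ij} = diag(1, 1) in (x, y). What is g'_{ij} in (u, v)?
Invert the transformation: x = u*cos(α) - v*sin(α), y = u*sin(α) + v*cos(α)
g'_{ij} = (∂x^k/∂x'^i)(∂x^l/∂x'^j) g_{kl}; with g_{kl} = δ_{kl} this is Σ_k (∂x^k/∂x'^i)(∂x^k/∂x'^j).
Jacobian: ∂x/∂u = cos(α), ∂x/∂v = -sin(α), ∂y/∂u = sin(α), ∂y/∂v = cos(α)
g'_{uu} = (cos(α))(cos(α)) + (sin(α))(sin(α)) = 1
g'_{uv} = (cos(α))(-sin(α)) + (sin(α))(cos(α)) = 0
g'_{vv} = (-sin(α))(-sin(α)) + (cos(α))(cos(α)) = 1
g'_{ij} = diag(1, 1)
The Euclidean metric is invariant under rotations.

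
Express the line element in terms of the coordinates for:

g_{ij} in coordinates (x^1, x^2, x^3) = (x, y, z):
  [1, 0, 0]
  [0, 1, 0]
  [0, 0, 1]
ds^2 = g_{ij} dx^i dx^j; only the non-zero components contribute.
ds^2 = dx^2 + dy^2 + dz^2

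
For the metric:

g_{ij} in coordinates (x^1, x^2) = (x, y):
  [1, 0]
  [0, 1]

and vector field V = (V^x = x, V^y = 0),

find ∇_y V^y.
All Christoffel symbols are zero.
∇_y V^y = ∂_y V^y + Γ^y_{y j} V^j
  = (0) + (0)(x) + (0)(0)
  = 0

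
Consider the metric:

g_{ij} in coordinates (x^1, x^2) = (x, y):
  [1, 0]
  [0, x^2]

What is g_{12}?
With x^1 = x, x^2 = y, g_{12} = g_{xy} is the row-1, column-2 entry of the matrix.
g_{12} = 0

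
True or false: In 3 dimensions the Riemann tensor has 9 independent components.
n^2(n^2-1)/12 = 9·8/12 = 6 independent components for n = 3.
False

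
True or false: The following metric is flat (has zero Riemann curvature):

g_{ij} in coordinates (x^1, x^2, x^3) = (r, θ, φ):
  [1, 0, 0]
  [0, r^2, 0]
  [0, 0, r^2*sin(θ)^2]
Non-zero Christoffel symbols:
Γ^r_{θ θ} = -r
Γ^r_{φ φ} = -r*sin(θ)^2
Γ^θ_{r θ} = 1/r
Γ^θ_{φ φ} = -sin(2*θ)/2
Γ^φ_{r φ} = 1/r
Γ^φ_{θ φ} = 1/tan(θ)
Ricci tensor: R_{rr} = 0, R_{rθ} = 0, R_{rφ} = 0, R_{θθ} = 0, R_{θφ} = 0, R_{φφ} = 0
All R_{ij} vanish; in 3 dimensions the Riemann tensor is fully determined by the Ricci tensor, so R^i_{jkl} = 0: the metric is flat (curvilinear coordinates on flat space).
True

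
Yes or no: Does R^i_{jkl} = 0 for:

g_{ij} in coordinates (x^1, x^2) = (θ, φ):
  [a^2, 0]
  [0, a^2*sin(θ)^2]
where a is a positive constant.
Non-zero Christoffel symbols:
Γ^θ_{φ φ} = -sin(2*θ)/2
Γ^φ_{θ φ} = 1/tan(θ)
Ricci tensor: R_{θθ} = 1, R_{θφ} = 0, R_{φφ} = sin(θ)^2
The Ricci tensor is non-zero, so the Riemann tensor is non-zero: not flat.
No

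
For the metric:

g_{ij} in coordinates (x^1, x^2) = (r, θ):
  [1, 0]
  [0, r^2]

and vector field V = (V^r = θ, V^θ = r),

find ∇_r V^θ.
Non-zero Christoffel symbols:
Γ^r_{θ θ} = -r
Γ^θ_{r θ} = 1/r
∇_r V^θ = ∂_r V^θ + Γ^θ_{r j} V^j
  = (1) + (0)(θ) + (1/r)(r)
  = 2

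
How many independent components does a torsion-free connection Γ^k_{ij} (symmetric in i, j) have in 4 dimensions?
Γ^k_{ij} has n choices for the upper index and n(n+1)/2 independent symmetric lower index pairs.
Total = 4 × 4×5/2 = 4 × 10 = 40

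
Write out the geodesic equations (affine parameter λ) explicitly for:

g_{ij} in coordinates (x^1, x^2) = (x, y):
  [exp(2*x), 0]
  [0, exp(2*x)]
Geodesic equation: d^2x^k/dλ^2 + Γ^k_{ij} (dx^i/dλ)(dx^j/dλ) = 0.
Non-zero Christoffel symbols:
Γ^x_{x x} = 1
Γ^x_{y y} = -1
Γ^y_{x y} = 1
Substituting (the symmetric pair Γ^k_{ij}, Γ^k_{ji} combines into a factor 2):
d^2x/dλ^2 + (dx/dλ)^2 - (dy/dλ)^2 = 0
d^2y/dλ^2 + 2 (dx/dλ)(dy/dλ) = 0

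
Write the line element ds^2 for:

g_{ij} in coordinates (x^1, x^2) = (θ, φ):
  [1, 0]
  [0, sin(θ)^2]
ds^2 = g_{ij} dx^i dx^j; only the non-zero components contribute.
ds^2 = dθ^2 + sin(θ)^2 dφ^2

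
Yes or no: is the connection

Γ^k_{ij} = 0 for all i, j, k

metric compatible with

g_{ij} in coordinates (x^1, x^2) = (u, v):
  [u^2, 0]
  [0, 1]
Using ∇_k g_{ij} = ∂_k g_{ij} - Γ^m_{ki} g_{mj} - Γ^m_{kj} g_{im}:
∇_u g_{uu} = (2*u) - (0) - (0) = 2*u ≠ 0
So the connection is not metric compatible (it is not the Levi-Civita connection).
No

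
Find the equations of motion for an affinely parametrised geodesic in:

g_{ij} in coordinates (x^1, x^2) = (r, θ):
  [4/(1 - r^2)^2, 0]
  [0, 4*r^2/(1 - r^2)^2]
Geodesic equation: d^2x^k/dλ^2 + Γ^k_{ij} (dx^i/dλ)(dx^j/dλ) = 0.
Non-zero Christoffel symbols:
Γ^r_{r r} = 2*r/(1 - r^2)
Γ^r_{θ θ} = (r^3 + r)/(r^2 - 1)
Γ^θ_{r θ} = (-r^2 - 1)/(r^3 - r)
Substituting (the symmetric pair Γ^k_{ij}, Γ^k_{ji} combines into a factor 2):
d^2r/dλ^2 + (2*r/(1 - r^2)) (dr/dλ)^2 + ((r^3 + r)/(r^2 - 1)) (dθ/dλ)^2 = 0
d^2θ/dλ^2 + ((-2*r^2 - 2)/(r^3 - r)) (dr/dλ)(dθ/dλ) = 0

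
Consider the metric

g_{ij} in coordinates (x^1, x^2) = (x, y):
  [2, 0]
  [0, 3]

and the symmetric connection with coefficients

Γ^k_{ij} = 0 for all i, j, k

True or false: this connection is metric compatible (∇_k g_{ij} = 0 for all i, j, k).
Using ∇_k g_{ij} = ∂_k g_{ij} - Γ^m_{ki} g_{mj} - Γ^m_{kj} g_{im}:
e.g. ∇_y g_{yy} = (0) - (0) - (0) = 0
Every component ∇_k g_{ij} vanishes: the connection is metric compatible.
True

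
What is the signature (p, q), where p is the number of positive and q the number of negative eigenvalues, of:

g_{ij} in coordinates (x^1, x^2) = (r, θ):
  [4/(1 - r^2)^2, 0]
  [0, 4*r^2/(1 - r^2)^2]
The metric is diagonal, so its eigenvalues are the diagonal entries: 4/(1 - r^2)^2, 4*r^2/(1 - r^2)^2 (at a generic point, where coordinate-dependent entries are positive).
2 positive, 0 negative.
(2, 0) - Riemannian (positive definite)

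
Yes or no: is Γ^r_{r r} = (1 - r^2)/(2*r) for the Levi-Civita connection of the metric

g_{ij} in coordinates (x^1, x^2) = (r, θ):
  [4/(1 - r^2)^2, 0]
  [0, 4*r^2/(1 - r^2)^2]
Γ^r_{r r} = (1/2) g^{rr} (∂_r g_{rr} + ∂_r g_{rr} - ∂_r g_{rr}) = (1/2)((1 - r^2)^2/4)((16*r/(1 - r^2)^3) + (16*r/(1 - r^2)^3) - (16*r/(1 - r^2)^3)) = 2*r/(1 - r^2)
This differs from the proposed value (1 - r^2)/(2*r).
No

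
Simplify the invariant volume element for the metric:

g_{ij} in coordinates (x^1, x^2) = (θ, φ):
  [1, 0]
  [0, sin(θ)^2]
det(g) = sin(θ)^2
√|det(g)| = sin(θ) (taking 0 < θ < π so that |sin(θ)| = sin(θ))
Volume element: dV = sin(θ) dθ dφ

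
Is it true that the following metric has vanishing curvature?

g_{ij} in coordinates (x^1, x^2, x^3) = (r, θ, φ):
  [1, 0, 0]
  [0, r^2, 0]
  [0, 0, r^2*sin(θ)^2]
Non-zero Christoffel symbols:
Γ^r_{θ θ} = -r
Γ^r_{φ φ} = -r*sin(θ)^2
Γ^θ_{r θ} = 1/r
Γ^θ_{φ φ} = -sin(2*θ)/2
Γ^φ_{r φ} = 1/r
Γ^φ_{θ φ} = 1/tan(θ)
Ricci tensor: R_{rr} = 0, R_{rθ} = 0, R_{rφ} = 0, R_{θθ} = 0, R_{θφ} = 0, R_{φφ} = 0
All R_{ij} vanish; in 3 dimensions the Riemann tensor is fully determined by the Ricci tensor, so R^i_{jkl} = 0: the metric is flat (curvilinear coordinates on flat space).
Yes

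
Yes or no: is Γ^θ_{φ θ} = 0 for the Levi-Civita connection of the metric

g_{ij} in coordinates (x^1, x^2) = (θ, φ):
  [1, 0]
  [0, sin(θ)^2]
Γ^θ_{φ θ} = (1/2) g^{θθ} (∂_φ g_{θθ} + ∂_θ g_{θφ} - ∂_θ g_{φθ}) = (1/2)(1)((0) + (0) - (0)) = 0
This equals the proposed value 0.
Yes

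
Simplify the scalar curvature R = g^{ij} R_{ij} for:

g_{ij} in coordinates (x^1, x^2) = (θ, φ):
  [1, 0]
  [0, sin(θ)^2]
Non-zero Christoffel symbols (Γ^k_{ij} = Γ^k_{ji}):
Γ^θ_{φ φ} = -sin(2*θ)/2
Γ^φ_{θ φ} = 1/tan(θ)
Ricci tensor (R_{ij} = R^k_{ikj}): R_{θθ} = 1, R_{θφ} = 0, R_{φφ} = sin(θ)^2
Inverse metric: g^{θθ} = 1, g^{φφ} = 1/sin(θ)^2
R = g^{ij} R_{ij} = (1)(1) + (1/sin(θ)^2)(sin(θ)^2) = 2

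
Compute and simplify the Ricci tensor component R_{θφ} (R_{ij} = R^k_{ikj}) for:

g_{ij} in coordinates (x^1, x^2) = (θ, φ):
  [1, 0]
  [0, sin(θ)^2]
Non-zero Christoffel symbols (Γ^k_{ij} = Γ^k_{ji}):
Γ^θ_{φ φ} = -sin(2*θ)/2
Γ^φ_{θ φ} = 1/tan(θ)
R^θ_{θ θ φ} = 0 (a repeated index in an antisymmetric pair)
R^φ_{θ φ φ} = 0 (a repeated index in an antisymmetric pair)
R_{θφ} = R^θ_{θ θ φ} + R^φ_{θ φ φ} = (0) + (0) = 0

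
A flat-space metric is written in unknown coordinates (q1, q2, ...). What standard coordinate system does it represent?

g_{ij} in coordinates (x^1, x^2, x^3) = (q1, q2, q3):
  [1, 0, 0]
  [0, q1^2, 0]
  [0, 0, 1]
The line element ds^2 = dq1^2 + q1^2 dq2^2 + dq3^2 is dr^2 + r^2 dθ^2 + dz^2 with q1 = r, q2 = θ, q3 = z.
cylindrical coordinates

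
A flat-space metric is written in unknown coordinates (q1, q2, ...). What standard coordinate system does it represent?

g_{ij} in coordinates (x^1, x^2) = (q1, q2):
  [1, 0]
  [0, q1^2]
The line element ds^2 = dq1^2 + q1^2 dq2^2 is dr^2 + r^2 dθ^2 with q1 = r, q2 = θ.
polar coordinates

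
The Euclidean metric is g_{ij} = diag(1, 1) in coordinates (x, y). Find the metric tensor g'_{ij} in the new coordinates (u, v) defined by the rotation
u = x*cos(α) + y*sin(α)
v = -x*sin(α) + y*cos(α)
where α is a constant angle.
Invert the transformation: x = u*cos(α) - v*sin(α), y = u*sin(α) + v*cos(α)
g'_{ij} = (∂x^k/∂x'^i)(∂x^l/∂x'^j) g_{kl}; with g_{kl} = δ_{kl} this is Σ_k (∂x^k/∂x'^i)(∂x^k/∂x'^j).
Jacobian: ∂x/∂u = cos(α), ∂x/∂v = -sin(α), ∂y/∂u = sin(α), ∂y/∂v = cos(α)
g'_{uu} = (cos(α))(cos(α)) + (sin(α))(sin(α)) = 1
g'_{uv} = (cos(α))(-sin(α)) + (sin(α))(cos(α)) = 0
g'_{vv} = (-sin(α))(-sin(α)) + (cos(α))(cos(α)) = 1
g'_{ij} = diag(1, 1)
The Euclidean metric is invariant under rotations.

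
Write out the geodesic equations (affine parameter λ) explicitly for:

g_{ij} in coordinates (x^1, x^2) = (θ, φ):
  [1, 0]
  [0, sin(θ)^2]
Geodesic equation: d^2x^k/dλ^2 + Γ^k_{ij} (dx^i/dλ)(dx^j/dλ) = 0.
Non-zero Christoffel symbols:
Γ^θ_{φ φ} = -sin(2*θ)/2
Γ^φ_{θ φ} = 1/tan(θ)
Substituting (the symmetric pair Γ^k_{ij}, Γ^k_{ji} combines into a factor 2):
d^2θ/dλ^2 - (sin(2*θ)/2) (dφ/dλ)^2 = 0
d^2φ/dλ^2 + (2/tan(θ)) (dθ/dλ)(dφ/dλ) = 0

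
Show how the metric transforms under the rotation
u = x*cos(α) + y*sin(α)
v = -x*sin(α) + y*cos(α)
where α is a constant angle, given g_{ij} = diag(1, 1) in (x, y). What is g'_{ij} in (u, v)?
Invert the transformation: x = u*cos(α) - v*sin(α), y = u*sin(α) + v*cos(α)
g'_{ij} = (∂x^k/∂x'^i)(∂x^l/∂x'^j) g_{kl}; with g_{kl} = δ_{kl} this is Σ_k (∂x^k/∂x'^i)(∂x^k/∂x'^j).
Jacobian: ∂x/∂u = cos(α), ∂x/∂v = -sin(α), ∂y/∂u = sin(α), ∂y/∂v = cos(α)
g'_{uu} = (cos(α))(cos(α)) + (sin(α))(sin(α)) = 1
g'_{uv} = (cos(α))(-sin(α)) + (sin(α))(cos(α)) = 0
g'_{vv} = (-sin(α))(-sin(α)) + (cos(α))(cos(α)) = 1
g'_{ij} = diag(1, 1)
The Euclidean metric is invariant under rotations.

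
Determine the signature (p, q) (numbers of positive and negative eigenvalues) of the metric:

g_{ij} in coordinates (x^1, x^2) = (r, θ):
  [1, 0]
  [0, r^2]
The metric is diagonal, so its eigenvalues are the diagonal entries: 1, r^2 (at a generic point, where coordinate-dependent entries are positive).
2 positive, 0 negative.
(2, 0) - Riemannian (positive definite)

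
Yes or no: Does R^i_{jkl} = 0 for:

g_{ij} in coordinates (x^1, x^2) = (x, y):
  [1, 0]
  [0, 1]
All metric components are constant, so every Christoffel symbol vanishes and R^i_{jkl} = 0.
Yes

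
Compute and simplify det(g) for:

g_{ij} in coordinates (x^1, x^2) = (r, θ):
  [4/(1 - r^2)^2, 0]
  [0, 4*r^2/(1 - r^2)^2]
For a 2×2 metric: det(g) = g_{11}·g_{22} - g_{12}·g_{21}
= (4/(1 - r^2)^2)·(4*r^2/(1 - r^2)^2) - (0)·(0)
= 16*r^2/(1 - r^2)^4 - 0
det(g) = 16*r^2/(1 - r^2)^4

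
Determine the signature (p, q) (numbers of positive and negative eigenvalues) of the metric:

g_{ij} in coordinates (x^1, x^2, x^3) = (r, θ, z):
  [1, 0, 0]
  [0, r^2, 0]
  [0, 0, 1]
The metric is diagonal, so its eigenvalues are the diagonal entries: 1, r^2, 1 (at a generic point, where coordinate-dependent entries are positive).
3 positive, 0 negative.
(3, 0) - Riemannian (positive definite)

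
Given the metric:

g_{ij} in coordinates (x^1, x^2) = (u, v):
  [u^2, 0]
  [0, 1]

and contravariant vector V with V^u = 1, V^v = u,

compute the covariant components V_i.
V_i = g_{ij} V^j:
V_u = (u^2)(1) + (0)(u) = u^2
V_v = (0)(1) + (1)(u) = u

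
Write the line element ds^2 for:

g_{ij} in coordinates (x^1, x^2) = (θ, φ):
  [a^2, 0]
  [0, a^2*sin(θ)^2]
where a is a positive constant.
ds^2 = g_{ij} dx^i dx^j; only the non-zero components contribute.
ds^2 = a^2 dθ^2 + a^2*sin(θ)^2 dφ^2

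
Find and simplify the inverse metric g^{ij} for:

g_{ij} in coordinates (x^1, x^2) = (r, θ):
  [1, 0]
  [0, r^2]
The metric is diagonal, so g^{ij} is diagonal with entries 1/g_{ii}: diag(1, 1/(r^2)).
g^{ij}:
  [1, 0]
  [0, 1/r^2]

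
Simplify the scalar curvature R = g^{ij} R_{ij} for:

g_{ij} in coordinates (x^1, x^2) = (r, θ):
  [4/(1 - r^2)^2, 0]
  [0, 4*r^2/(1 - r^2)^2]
Non-zero Christoffel symbols (Γ^k_{ij} = Γ^k_{ji}):
Γ^r_{r r} = 2*r/(1 - r^2)
Γ^r_{θ θ} = (r^3 + r)/(r^2 - 1)
Γ^θ_{r θ} = (-r^2 - 1)/(r^3 - r)
Ricci tensor (R_{ij} = R^k_{ikj}): R_{rr} = -4/(r^2 - 1)^2, R_{rθ} = 0, R_{θθ} = -4*r^2/(r^2 - 1)^2
Inverse metric: g^{rr} = (1 - r^2)^2/4, g^{θθ} = (1 - r^2)^2/(4*r^2)
R = g^{ij} R_{ij} = ((1 - r^2)^2/4)(-4/(r^2 - 1)^2) + ((1 - r^2)^2/(4*r^2))(-4*r^2/(r^2 - 1)^2) = -2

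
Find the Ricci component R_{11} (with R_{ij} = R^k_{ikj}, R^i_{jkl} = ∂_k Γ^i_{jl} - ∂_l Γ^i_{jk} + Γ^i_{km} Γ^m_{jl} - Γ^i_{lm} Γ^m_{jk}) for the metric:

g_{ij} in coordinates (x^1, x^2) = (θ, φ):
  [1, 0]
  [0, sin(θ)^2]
Non-zero Christoffel symbols (Γ^k_{ij} = Γ^k_{ji}):
Γ^θ_{φ φ} = -sin(2*θ)/2
Γ^φ_{θ φ} = 1/tan(θ)
R^θ_{θ θ θ} = 0 (a repeated index in an antisymmetric pair)
R^φ_{θ φ θ} = ∂_φ Γ^φ_{θ θ} - ∂_θ Γ^φ_{θ φ} + Γ^φ_{φ m} Γ^m_{θ θ} - Γ^φ_{θ m} Γ^m_{θ φ}
  = (0) - (-1/sin(θ)^2) + (0) - (1/tan(θ)^2) = 1
R_{θθ} = R^θ_{θ θ θ} + R^φ_{θ φ θ} = (0) + (1) = 1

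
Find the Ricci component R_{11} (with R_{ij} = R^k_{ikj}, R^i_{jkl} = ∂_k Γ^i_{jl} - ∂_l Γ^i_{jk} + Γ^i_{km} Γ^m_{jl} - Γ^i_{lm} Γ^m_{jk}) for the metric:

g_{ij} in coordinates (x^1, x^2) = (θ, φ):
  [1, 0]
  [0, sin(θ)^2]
Non-zero Christoffel symbols (Γ^k_{ij} = Γ^k_{ji}):
Γ^θ_{φ φ} = -sin(2*θ)/2
Γ^φ_{θ φ} = 1/tan(θ)
R^θ_{θ θ θ} = 0 (a repeated index in an antisymmetric pair)
R^φ_{θ φ θ} = ∂_φ Γ^φ_{θ θ} - ∂_θ Γ^φ_{θ φ} + Γ^φ_{φ m} Γ^m_{θ θ} - Γ^φ_{θ m} Γ^m_{θ φ}
  = (0) - (-1/sin(θ)^2) + (0) - (1/tan(θ)^2) = 1
R_{θθ} = R^θ_{θ θ θ} + R^φ_{θ φ θ} = (0) + (1) = 1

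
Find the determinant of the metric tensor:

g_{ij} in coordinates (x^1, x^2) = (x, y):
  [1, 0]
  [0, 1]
For a 2×2 metric: det(g) = g_{11}·g_{22} - g_{12}·g_{21}
= (1)·(1) - (0)·(0)
= 1 - 0
det(g) = 1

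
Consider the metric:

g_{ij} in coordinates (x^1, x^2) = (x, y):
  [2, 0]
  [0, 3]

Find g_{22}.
With x^1 = x, x^2 = y, g_{22} = g_{yy} is the row-2, column-2 entry of the matrix.
g_{22} = 3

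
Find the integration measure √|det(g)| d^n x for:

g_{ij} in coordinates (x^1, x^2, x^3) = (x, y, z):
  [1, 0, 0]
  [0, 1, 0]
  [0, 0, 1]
det(g) = 1
√|det(g)| = 1
Volume element: dV = 1 dx dy dz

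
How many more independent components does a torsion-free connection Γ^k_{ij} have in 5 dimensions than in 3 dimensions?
Independent components in n dimensions: n × n(n+1)/2 = n^2(n+1)/2.
5D: 5 × 15 = 75
3D: 3 × 6 = 18
Difference = 75 - 18 = 57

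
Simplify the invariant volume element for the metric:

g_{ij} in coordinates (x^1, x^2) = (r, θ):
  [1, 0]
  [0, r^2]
det(g) = r^2
√|det(g)| = r
Volume element: dV = r dr dθ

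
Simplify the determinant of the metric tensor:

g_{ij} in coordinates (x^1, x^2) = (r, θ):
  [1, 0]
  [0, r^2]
For a 2×2 metric: det(g) = g_{11}·g_{22} - g_{12}·g_{21}
= (1)·(r^2) - (0)·(0)
= r^2 - 0
det(g) = r^2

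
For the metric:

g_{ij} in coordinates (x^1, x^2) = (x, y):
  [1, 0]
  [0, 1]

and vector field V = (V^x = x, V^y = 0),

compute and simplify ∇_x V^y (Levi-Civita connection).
All Christoffel symbols are zero.
∇_x V^y = ∂_x V^y + Γ^y_{x j} V^j
  = (0) + (0)(x) + (0)(0)
  = 0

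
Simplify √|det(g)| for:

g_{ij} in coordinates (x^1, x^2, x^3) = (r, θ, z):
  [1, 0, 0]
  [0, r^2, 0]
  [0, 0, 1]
det(g) = r^2
√|det(g)| = r
Volume element: dV = r dr dθ dz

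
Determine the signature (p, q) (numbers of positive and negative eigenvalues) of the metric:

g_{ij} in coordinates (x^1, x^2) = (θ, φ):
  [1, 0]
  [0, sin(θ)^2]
The metric is diagonal, so its eigenvalues are the diagonal entries: 1, sin(θ)^2 (at a generic point, where coordinate-dependent entries are positive).
2 positive, 0 negative.
(2, 0) - Riemannian (positive definite)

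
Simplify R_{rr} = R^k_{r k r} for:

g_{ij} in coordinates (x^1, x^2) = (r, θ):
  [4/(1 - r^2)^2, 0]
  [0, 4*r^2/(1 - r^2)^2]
Non-zero Christoffel symbols (Γ^k_{ij} = Γ^k_{ji}):
Γ^r_{r r} = 2*r/(1 - r^2)
Γ^r_{θ θ} = (r^3 + r)/(r^2 - 1)
Γ^θ_{r θ} = (-r^2 - 1)/(r^3 - r)
R^r_{r r r} = 0 (a repeated index in an antisymmetric pair)
R^θ_{r θ r} = ∂_θ Γ^θ_{r r} - ∂_r Γ^θ_{r θ} + Γ^θ_{θ m} Γ^m_{r r} - Γ^θ_{r m} Γ^m_{r θ}
  = (0) - ((r^4 + 4*r^2 - 1)/(r^3 - r)^2) + (2*(r^2 + 1)/(r^2 - 1)^2) - ((r^2 + 1)^2/(r^3 - r)^2) = -4/(r^2 - 1)^2
R_{rr} = R^r_{r r r} + R^θ_{r θ r} = (0) + (-4/(r^2 - 1)^2) = -4/(r^2 - 1)^2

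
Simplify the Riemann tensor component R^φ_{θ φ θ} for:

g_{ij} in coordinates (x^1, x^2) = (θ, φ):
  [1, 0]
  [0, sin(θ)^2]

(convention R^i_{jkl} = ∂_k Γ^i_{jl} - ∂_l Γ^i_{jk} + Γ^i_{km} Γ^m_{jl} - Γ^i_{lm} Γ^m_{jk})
Non-zero Christoffel symbols (Γ^k_{ij} = Γ^k_{ji}):
Γ^θ_{φ φ} = -sin(2*θ)/2
Γ^φ_{θ φ} = 1/tan(θ)
R^φ_{θ φ θ} = ∂_φ Γ^φ_{θ θ} - ∂_θ Γ^φ_{θ φ} + Γ^φ_{φ m} Γ^m_{θ θ} - Γ^φ_{θ m} Γ^m_{θ φ}
  = (0) - (-1/sin(θ)^2) + (0) - (1/tan(θ)^2) = 1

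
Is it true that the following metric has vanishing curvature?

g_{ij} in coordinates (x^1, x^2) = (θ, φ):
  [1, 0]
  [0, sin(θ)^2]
Non-zero Christoffel symbols:
Γ^θ_{φ φ} = -sin(2*θ)/2
Γ^φ_{θ φ} = 1/tan(θ)
Ricci tensor: R_{θθ} = 1, R_{θφ} = 0, R_{φφ} = sin(θ)^2
The Ricci tensor is non-zero, so the Riemann tensor is non-zero: not flat.
No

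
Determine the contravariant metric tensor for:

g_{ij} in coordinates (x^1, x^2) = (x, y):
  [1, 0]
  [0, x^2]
The metric is diagonal, so g^{ij} is diagonal with entries 1/g_{ii}: diag(1, 1/(x^2)).
g^{ij}:
  [1, 0]
  [0, 1/x^2]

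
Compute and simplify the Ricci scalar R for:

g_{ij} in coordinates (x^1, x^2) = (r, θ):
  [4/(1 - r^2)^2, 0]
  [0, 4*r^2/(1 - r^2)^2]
Non-zero Christoffel symbols (Γ^k_{ij} = Γ^k_{ji}):
Γ^r_{r r} = 2*r/(1 - r^2)
Γ^r_{θ θ} = (r^3 + r)/(r^2 - 1)
Γ^θ_{r θ} = (-r^2 - 1)/(r^3 - r)
Ricci tensor (R_{ij} = R^k_{ikj}): R_{rr} = -4/(r^2 - 1)^2, R_{rθ} = 0, R_{θθ} = -4*r^2/(r^2 - 1)^2
Inverse metric: g^{rr} = (1 - r^2)^2/4, g^{θθ} = (1 - r^2)^2/(4*r^2)
R = g^{ij} R_{ij} = ((1 - r^2)^2/4)(-4/(r^2 - 1)^2) + ((1 - r^2)^2/(4*r^2))(-4*r^2/(r^2 - 1)^2) = -2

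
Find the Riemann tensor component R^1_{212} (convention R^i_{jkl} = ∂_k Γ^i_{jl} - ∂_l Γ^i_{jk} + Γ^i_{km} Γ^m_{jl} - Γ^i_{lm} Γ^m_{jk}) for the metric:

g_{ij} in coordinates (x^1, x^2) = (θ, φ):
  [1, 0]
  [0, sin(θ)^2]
Non-zero Christoffel symbols (Γ^k_{ij} = Γ^k_{ji}):
Γ^θ_{φ φ} = -sin(2*θ)/2
Γ^φ_{θ φ} = 1/tan(θ)
R^θ_{φ θ φ} = ∂_θ Γ^θ_{φ φ} - ∂_φ Γ^θ_{φ θ} + Γ^θ_{θ m} Γ^m_{φ φ} - Γ^θ_{φ m} Γ^m_{φ θ}
  = (-cos(2*θ)) - (0) + (0) - (-cos(θ)^2) = sin(θ)^2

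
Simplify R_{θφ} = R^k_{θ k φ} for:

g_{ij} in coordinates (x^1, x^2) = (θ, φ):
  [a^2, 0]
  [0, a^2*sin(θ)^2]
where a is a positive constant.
Non-zero Christoffel symbols (Γ^k_{ij} = Γ^k_{ji}):
Γ^θ_{φ φ} = -sin(2*θ)/2
Γ^φ_{θ φ} = 1/tan(θ)
R^θ_{θ θ φ} = 0 (a repeated index in an antisymmetric pair)
R^φ_{θ φ φ} = 0 (a repeated index in an antisymmetric pair)
R_{θφ} = R^θ_{θ θ φ} + R^φ_{θ φ φ} = (0) + (0) = 0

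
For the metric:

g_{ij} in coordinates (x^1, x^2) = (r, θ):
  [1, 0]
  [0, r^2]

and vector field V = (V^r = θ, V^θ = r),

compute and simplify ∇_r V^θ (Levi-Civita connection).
Non-zero Christoffel symbols:
Γ^r_{θ θ} = -r
Γ^θ_{r θ} = 1/r
∇_r V^θ = ∂_r V^θ + Γ^θ_{r j} V^j
  = (1) + (0)(θ) + (1/r)(r)
  = 2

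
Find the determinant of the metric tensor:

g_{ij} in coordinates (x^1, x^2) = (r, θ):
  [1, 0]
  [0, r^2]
For a 2×2 metric: det(g) = g_{11}·g_{22} - g_{12}·g_{21}
= (1)·(r^2) - (0)·(0)
= r^2 - 0
det(g) = r^2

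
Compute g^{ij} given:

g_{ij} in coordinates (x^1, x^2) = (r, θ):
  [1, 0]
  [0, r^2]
The metric is diagonal, so g^{ij} is diagonal with entries 1/g_{ii}: diag(1, 1/(r^2)).
g^{ij}:
  [1, 0]
  [0, 1/r^2]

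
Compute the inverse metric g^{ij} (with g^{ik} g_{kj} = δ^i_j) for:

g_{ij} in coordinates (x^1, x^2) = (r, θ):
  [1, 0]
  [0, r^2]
The metric is diagonal, so g^{ij} is diagonal with entries 1/g_{ii}: diag(1, 1/(r^2)).
g^{ij}:
  [1, 0]
  [0, 1/r^2]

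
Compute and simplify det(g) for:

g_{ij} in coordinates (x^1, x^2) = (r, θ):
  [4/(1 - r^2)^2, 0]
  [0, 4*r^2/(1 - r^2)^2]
For a 2×2 metric: det(g) = g_{11}·g_{22} - g_{12}·g_{21}
= (4/(1 - r^2)^2)·(4*r^2/(1 - r^2)^2) - (0)·(0)
= 16*r^2/(1 - r^2)^4 - 0
det(g) = 16*r^2/(1 - r^2)^4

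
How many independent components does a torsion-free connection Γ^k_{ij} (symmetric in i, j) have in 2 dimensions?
Γ^k_{ij} has n choices for the upper index and n(n+1)/2 independent symmetric lower index pairs.
Total = 2 × 2×3/2 = 2 × 3 = 6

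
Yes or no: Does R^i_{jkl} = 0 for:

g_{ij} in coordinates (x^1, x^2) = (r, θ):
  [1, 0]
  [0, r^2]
Non-zero Christoffel symbols:
Γ^r_{θ θ} = -r
Γ^θ_{r θ} = 1/r
Ricci tensor: R_{rr} = 0, R_{rθ} = 0, R_{θθ} = 0
All R_{ij} vanish; in 2 dimensions the Riemann tensor is fully determined by the Ricci tensor, so R^i_{jkl} = 0: the metric is flat (curvilinear coordinates on flat space).
Yes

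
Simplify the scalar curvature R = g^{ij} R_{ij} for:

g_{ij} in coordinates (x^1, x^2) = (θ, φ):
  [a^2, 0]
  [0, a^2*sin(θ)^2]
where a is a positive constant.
Non-zero Christoffel symbols (Γ^k_{ij} = Γ^k_{ji}):
Γ^θ_{φ φ} = -sin(2*θ)/2
Γ^φ_{θ φ} = 1/tan(θ)
Ricci tensor (R_{ij} = R^k_{ikj}): R_{θθ} = 1, R_{θφ} = 0, R_{φφ} = sin(θ)^2
Inverse metric: g^{θθ} = 1/a^2, g^{φφ} = 1/(a^2*sin(θ)^2)
R = g^{ij} R_{ij} = (1/a^2)(1) + (1/(a^2*sin(θ)^2))(sin(θ)^2) = 2/a^2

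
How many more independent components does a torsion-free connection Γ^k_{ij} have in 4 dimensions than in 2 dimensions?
Independent components in n dimensions: n × n(n+1)/2 = n^2(n+1)/2.
4D: 4 × 10 = 40
2D: 2 × 3 = 6
Difference = 40 - 6 = 34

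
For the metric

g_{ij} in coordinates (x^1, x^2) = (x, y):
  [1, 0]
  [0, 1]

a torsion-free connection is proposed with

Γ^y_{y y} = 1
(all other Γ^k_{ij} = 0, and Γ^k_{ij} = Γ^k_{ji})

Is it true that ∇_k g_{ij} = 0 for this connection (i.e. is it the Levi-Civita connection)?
Using ∇_k g_{ij} = ∂_k g_{ij} - Γ^m_{ki} g_{mj} - Γ^m_{kj} g_{im}:
∇_y g_{yy} = (0) - (1) - (1) = -2 ≠ 0
So the connection is not metric compatible (it is not the Levi-Civita connection).
No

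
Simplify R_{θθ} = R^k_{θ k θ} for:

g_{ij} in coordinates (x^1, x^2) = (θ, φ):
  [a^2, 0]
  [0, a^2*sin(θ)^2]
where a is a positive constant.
Non-zero Christoffel symbols (Γ^k_{ij} = Γ^k_{ji}):
Γ^θ_{φ φ} = -sin(2*θ)/2
Γ^φ_{θ φ} = 1/tan(θ)
R^θ_{θ θ θ} = 0 (a repeated index in an antisymmetric pair)
R^φ_{θ φ θ} = ∂_φ Γ^φ_{θ θ} - ∂_θ Γ^φ_{θ φ} + Γ^φ_{φ m} Γ^m_{θ θ} - Γ^φ_{θ m} Γ^m_{θ φ}
  = (0) - (-1/sin(θ)^2) + (0) - (1/tan(θ)^2) = 1
R_{θθ} = R^θ_{θ θ θ} + R^φ_{θ φ θ} = (0) + (1) = 1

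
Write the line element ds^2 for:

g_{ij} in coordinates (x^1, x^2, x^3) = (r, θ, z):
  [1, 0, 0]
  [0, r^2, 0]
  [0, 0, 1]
ds^2 = g_{ij} dx^i dx^j; only the non-zero components contribute.
ds^2 = dr^2 + r^2 dθ^2 + dz^2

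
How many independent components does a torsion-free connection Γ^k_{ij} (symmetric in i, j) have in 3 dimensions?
Γ^k_{ij} has n choices for the upper index and n(n+1)/2 independent symmetric lower index pairs.
Total = 3 × 3×4/2 = 3 × 6 = 18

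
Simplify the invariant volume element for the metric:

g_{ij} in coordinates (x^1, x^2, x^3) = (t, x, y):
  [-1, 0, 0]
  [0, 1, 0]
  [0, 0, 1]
det(g) = -1
√|det(g)| = 1
Volume element: dV = 1 dt dx dy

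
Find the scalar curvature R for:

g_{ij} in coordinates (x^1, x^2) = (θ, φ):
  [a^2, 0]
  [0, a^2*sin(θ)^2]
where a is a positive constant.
Non-zero Christoffel symbols (Γ^k_{ij} = Γ^k_{ji}):
Γ^θ_{φ φ} = -sin(2*θ)/2
Γ^φ_{θ φ} = 1/tan(θ)
Ricci tensor (R_{ij} = R^k_{ikj}): R_{θθ} = 1, R_{θφ} = 0, R_{φφ} = sin(θ)^2
Inverse metric: g^{θθ} = 1/a^2, g^{φφ} = 1/(a^2*sin(θ)^2)
R = g^{ij} R_{ij} = (1/a^2)(1) + (1/(a^2*sin(θ)^2))(sin(θ)^2) = 2/a^2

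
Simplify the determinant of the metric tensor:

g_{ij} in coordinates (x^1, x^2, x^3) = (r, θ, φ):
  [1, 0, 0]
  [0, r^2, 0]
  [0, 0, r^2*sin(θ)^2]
Diagonal metric: det(g) = g_{11}·g_{22}·g_{33}
= (1)·(r^2)·(r^2*sin(θ)^2)
det(g) = r^4*sin(θ)^2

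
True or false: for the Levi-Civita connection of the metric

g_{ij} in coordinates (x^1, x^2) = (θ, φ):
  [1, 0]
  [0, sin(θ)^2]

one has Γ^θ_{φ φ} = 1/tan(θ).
Γ^θ_{φ φ} = (1/2) g^{θθ} (∂_φ g_{θφ} + ∂_φ g_{θφ} - ∂_θ g_{φφ}) = (1/2)(1)((0) + (0) - (sin(2*θ))) = -sin(2*θ)/2
This differs from the proposed value 1/tan(θ).
False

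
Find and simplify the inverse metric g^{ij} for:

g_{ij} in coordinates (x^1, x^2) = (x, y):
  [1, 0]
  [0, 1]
The metric is diagonal, so g^{ij} is diagonal with entries 1/g_{ii}: diag(1, 1).
g^{ij}:
  [1, 0]
  [0, 1]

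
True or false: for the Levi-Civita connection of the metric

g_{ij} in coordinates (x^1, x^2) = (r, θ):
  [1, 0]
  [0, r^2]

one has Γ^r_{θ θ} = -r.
Γ^r_{θ θ} = (1/2) g^{rr} (∂_θ g_{rθ} + ∂_θ g_{rθ} - ∂_r g_{θθ}) = (1/2)(1)((0) + (0) - (2*r)) = -r
This equals the proposed value -r.
True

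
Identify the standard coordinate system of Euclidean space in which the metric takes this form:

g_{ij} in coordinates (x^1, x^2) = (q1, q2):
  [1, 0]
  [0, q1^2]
The line element ds^2 = dq1^2 + q1^2 dq2^2 is dr^2 + r^2 dθ^2 with q1 = r, q2 = θ.
polar coordinates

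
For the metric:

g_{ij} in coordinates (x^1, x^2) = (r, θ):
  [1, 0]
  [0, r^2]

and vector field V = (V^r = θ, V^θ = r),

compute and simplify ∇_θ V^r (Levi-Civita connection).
Non-zero Christoffel symbols:
Γ^r_{θ θ} = -r
Γ^θ_{r θ} = 1/r
∇_θ V^r = ∂_θ V^r + Γ^r_{θ j} V^j
  = (1) + (0)(θ) + (-r)(r)
  = 1 - r^2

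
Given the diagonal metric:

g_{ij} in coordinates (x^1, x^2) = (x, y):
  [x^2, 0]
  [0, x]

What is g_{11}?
With x^1 = x, x^2 = y, g_{11} = g_{xx} is the row-1, column-1 entry of the matrix.
g_{11} = x^2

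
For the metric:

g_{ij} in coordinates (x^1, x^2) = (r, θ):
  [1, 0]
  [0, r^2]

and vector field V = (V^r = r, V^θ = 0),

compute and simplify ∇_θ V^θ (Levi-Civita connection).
Non-zero Christoffel symbols:
Γ^r_{θ θ} = -r
Γ^θ_{r θ} = 1/r
∇_θ V^θ = ∂_θ V^θ + Γ^θ_{θ j} V^j
  = (0) + (1/r)(r) + (0)(0)
  = 1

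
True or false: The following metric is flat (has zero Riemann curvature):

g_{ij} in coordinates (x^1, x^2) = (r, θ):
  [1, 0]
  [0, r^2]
Non-zero Christoffel symbols:
Γ^r_{θ θ} = -r
Γ^θ_{r θ} = 1/r
Ricci tensor: R_{rr} = 0, R_{rθ} = 0, R_{θθ} = 0
All R_{ij} vanish; in 2 dimensions the Riemann tensor is fully determined by the Ricci tensor, so R^i_{jkl} = 0: the metric is flat (curvilinear coordinates on flat space).
True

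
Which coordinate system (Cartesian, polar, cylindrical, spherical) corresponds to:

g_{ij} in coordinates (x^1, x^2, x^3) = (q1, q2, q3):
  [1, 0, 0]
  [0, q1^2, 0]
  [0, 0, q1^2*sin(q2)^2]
The line element ds^2 = dq1^2 + q1^2 dq2^2 + q1^2 sin(q2)^2 dq3^2 is dr^2 + r^2 dθ^2 + r^2 sin(θ)^2 dφ^2 with q1 = r, q2 = θ, q3 = φ.
spherical coordinates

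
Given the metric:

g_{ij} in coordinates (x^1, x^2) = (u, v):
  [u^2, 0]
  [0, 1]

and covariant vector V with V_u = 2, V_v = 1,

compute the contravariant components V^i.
Inverse metric (diagonal): g^{uu} = 1/u^2, g^{vv} = 1
V^i = g^{ij} V_j:
V^u = (1/u^2)(2) + (0)(1) = 2/u^2
V^v = (0)(2) + (1)(1) = 1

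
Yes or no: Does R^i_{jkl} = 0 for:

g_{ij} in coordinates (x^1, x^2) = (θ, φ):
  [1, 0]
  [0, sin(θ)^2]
Non-zero Christoffel symbols:
Γ^θ_{φ φ} = -sin(2*θ)/2
Γ^φ_{θ φ} = 1/tan(θ)
Ricci tensor: R_{θθ} = 1, R_{θφ} = 0, R_{φφ} = sin(θ)^2
The Ricci tensor is non-zero, so the Riemann tensor is non-zero: not flat.
No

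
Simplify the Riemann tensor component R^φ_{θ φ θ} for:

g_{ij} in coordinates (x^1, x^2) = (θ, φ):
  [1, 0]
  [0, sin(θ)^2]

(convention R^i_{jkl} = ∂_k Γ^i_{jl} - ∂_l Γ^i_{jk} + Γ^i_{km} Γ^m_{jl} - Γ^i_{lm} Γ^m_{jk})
Non-zero Christoffel symbols (Γ^k_{ij} = Γ^k_{ji}):
Γ^θ_{φ φ} = -sin(2*θ)/2
Γ^φ_{θ φ} = 1/tan(θ)
R^φ_{θ φ θ} = ∂_φ Γ^φ_{θ θ} - ∂_θ Γ^φ_{θ φ} + Γ^φ_{φ m} Γ^m_{θ θ} - Γ^φ_{θ m} Γ^m_{θ φ}
  = (0) - (-1/sin(θ)^2) + (0) - (1/tan(θ)^2) = 1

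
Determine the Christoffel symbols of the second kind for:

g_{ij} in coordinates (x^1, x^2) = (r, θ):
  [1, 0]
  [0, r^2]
Using Γ^k_{ij} = (1/2) g^{km} (∂_i g_{mj} + ∂_j g_{mi} - ∂_m g_{ij}); the metric is diagonal, so only the m = k term contributes.
Non-zero symbols (using the symmetry Γ^k_{ij} = Γ^k_{ji}):
Γ^r_{θ θ} = (1/2) g^{rr} (∂_θ g_{rθ} + ∂_θ g_{rθ} - ∂_r g_{θθ}) = (1/2)(1)((0) + (0) - (2*r)) = -r
Γ^θ_{r θ} = (1/2) g^{θθ} (∂_r g_{θθ} + ∂_θ g_{θr} - ∂_θ g_{rθ}) = (1/2)(1/r^2)((2*r) + (0) - (0)) = 1/r
All other Christoffel symbols are zero.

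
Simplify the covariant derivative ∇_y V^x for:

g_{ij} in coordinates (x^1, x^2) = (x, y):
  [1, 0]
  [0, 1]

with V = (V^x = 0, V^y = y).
All Christoffel symbols are zero.
∇_y V^x = ∂_y V^x + Γ^x_{y j} V^j
  = (0) + (0)(0) + (0)(y)
  = 0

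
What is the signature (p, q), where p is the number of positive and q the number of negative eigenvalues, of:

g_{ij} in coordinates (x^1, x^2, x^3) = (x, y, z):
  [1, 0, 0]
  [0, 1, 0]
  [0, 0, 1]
The metric is diagonal, so its eigenvalues are the diagonal entries: 1, 1, 1 (at a generic point, where coordinate-dependent entries are positive).
3 positive, 0 negative.
(3, 0) - Riemannian (positive definite)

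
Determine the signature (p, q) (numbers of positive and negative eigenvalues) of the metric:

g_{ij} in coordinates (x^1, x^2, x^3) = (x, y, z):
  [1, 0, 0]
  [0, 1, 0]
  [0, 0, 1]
The metric is diagonal, so its eigenvalues are the diagonal entries: 1, 1, 1 (at a generic point, where coordinate-dependent entries are positive).
3 positive, 0 negative.
(3, 0) - Riemannian (positive definite)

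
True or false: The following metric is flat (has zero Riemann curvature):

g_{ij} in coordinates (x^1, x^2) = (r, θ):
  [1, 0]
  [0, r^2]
Non-zero Christoffel symbols:
Γ^r_{θ θ} = -r
Γ^θ_{r θ} = 1/r
Ricci tensor: R_{rr} = 0, R_{rθ} = 0, R_{θθ} = 0
All R_{ij} vanish; in 2 dimensions the Riemann tensor is fully determined by the Ricci tensor, so R^i_{jkl} = 0: the metric is flat (curvilinear coordinates on flat space).
True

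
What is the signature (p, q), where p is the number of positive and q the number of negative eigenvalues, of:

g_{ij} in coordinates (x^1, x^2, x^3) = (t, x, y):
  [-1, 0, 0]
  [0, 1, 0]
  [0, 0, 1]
The metric is diagonal, so its eigenvalues are the diagonal entries: -1, 1, 1 (at a generic point, where coordinate-dependent entries are positive).
2 positive, 1 negative.
(2, 1) - Lorentzian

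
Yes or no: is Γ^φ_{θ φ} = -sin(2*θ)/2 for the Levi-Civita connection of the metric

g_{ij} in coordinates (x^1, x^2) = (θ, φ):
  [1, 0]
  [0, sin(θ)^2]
Γ^φ_{θ φ} = (1/2) g^{φφ} (∂_θ g_{φφ} + ∂_φ g_{φθ} - ∂_φ g_{θφ}) = (1/2)(1/sin(θ)^2)((sin(2*θ)) + (0) - (0)) = 1/tan(θ)
This differs from the proposed value -sin(2*θ)/2.
No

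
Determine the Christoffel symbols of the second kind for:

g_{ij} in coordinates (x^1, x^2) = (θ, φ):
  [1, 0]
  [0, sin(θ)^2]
Using Γ^k_{ij} = (1/2) g^{km} (∂_i g_{mj} + ∂_j g_{mi} - ∂_m g_{ij}); the metric is diagonal, so only the m = k term contributes.
Non-zero symbols (using the symmetry Γ^k_{ij} = Γ^k_{ji}):
Γ^θ_{φ φ} = (1/2) g^{θθ} (∂_φ g_{θφ} + ∂_φ g_{θφ} - ∂_θ g_{φφ}) = (1/2)(1)((0) + (0) - (sin(2*θ))) = -sin(2*θ)/2
Γ^φ_{θ φ} = (1/2) g^{φφ} (∂_θ g_{φφ} + ∂_φ g_{φθ} - ∂_φ g_{θφ}) = (1/2)(1/sin(θ)^2)((sin(2*θ)) + (0) - (0)) = 1/tan(θ)
All other Christoffel symbols are zero.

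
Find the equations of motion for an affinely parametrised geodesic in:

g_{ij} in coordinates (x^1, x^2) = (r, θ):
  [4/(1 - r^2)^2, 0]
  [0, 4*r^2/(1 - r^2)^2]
Geodesic equation: d^2x^k/dλ^2 + Γ^k_{ij} (dx^i/dλ)(dx^j/dλ) = 0.
Non-zero Christoffel symbols:
Γ^r_{r r} = 2*r/(1 - r^2)
Γ^r_{θ θ} = (r^3 + r)/(r^2 - 1)
Γ^θ_{r θ} = (-r^2 - 1)/(r^3 - r)
Substituting (the symmetric pair Γ^k_{ij}, Γ^k_{ji} combines into a factor 2):
d^2r/dλ^2 + (2*r/(1 - r^2)) (dr/dλ)^2 + ((r^3 + r)/(r^2 - 1)) (dθ/dλ)^2 = 0
d^2θ/dλ^2 + ((-2*r^2 - 2)/(r^3 - r)) (dr/dλ)(dθ/dλ) = 0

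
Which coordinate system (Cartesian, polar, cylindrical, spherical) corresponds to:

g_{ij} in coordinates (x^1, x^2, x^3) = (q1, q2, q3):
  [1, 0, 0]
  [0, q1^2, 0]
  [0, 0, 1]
The line element ds^2 = dq1^2 + q1^2 dq2^2 + dq3^2 is dr^2 + r^2 dθ^2 + dz^2 with q1 = r, q2 = θ, q3 = z.
cylindrical coordinates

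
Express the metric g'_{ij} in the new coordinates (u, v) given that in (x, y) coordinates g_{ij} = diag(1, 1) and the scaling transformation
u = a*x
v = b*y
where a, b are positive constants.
Invert the transformation: x = u/a, y = v/b
g'_{ij} = (∂x^k/∂x'^i)(∂x^l/∂x'^j) g_{kl}; with g_{kl} = δ_{kl} this is Σ_k (∂x^k/∂x'^i)(∂x^k/∂x'^j).
Jacobian: ∂x/∂u = 1/a, ∂x/∂v = 0, ∂y/∂u = 0, ∂y/∂v = 1/b
g'_{uu} = (1/a)(1/a) + (0)(0) = 1/a^2
g'_{uv} = (1/a)(0) + (0)(1/b) = 0
g'_{vv} = (0)(0) + (1/b)(1/b) = 1/b^2
g'_{ij} = diag(1/a^2, 1/b^2)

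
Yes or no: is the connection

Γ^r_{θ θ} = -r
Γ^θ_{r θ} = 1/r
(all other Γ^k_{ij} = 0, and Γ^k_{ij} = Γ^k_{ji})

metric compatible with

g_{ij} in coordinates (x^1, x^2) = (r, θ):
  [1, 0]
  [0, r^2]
Using ∇_k g_{ij} = ∂_k g_{ij} - Γ^m_{ki} g_{mj} - Γ^m_{kj} g_{im}:
e.g. ∇_r g_{θθ} = (2*r) - (r) - (r) = 0
Every component ∇_k g_{ij} vanishes: the connection is metric compatible.
Yes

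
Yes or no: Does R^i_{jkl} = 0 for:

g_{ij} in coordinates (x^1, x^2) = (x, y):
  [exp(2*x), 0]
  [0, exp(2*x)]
Non-zero Christoffel symbols:
Γ^x_{x x} = 1
Γ^x_{y y} = -1
Γ^y_{x y} = 1
Ricci tensor: R_{xx} = 0, R_{xy} = 0, R_{yy} = 0
All R_{ij} vanish; in 2 dimensions the Riemann tensor is fully determined by the Ricci tensor, so R^i_{jkl} = 0: the metric is flat (curvilinear coordinates on flat space).
Yes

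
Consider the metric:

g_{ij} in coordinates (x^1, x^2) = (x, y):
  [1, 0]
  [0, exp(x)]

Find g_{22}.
With x^1 = x, x^2 = y, g_{22} = g_{yy} is the row-2, column-2 entry of the matrix.
g_{22} = exp(x)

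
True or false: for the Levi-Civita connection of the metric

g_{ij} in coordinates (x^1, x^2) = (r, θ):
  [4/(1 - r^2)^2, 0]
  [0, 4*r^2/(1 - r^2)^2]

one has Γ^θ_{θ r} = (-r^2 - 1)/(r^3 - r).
Γ^θ_{θ r} = (1/2) g^{θθ} (∂_θ g_{θr} + ∂_r g_{θθ} - ∂_θ g_{θr}) = (1/2)((1 - r^2)^2/(4*r^2))((0) + (-8*(r^3 + r)/(r^2 - 1)^3) - (0)) = (-r^2 - 1)/(r^3 - r)
This equals the proposed value (-r^2 - 1)/(r^3 - r).
True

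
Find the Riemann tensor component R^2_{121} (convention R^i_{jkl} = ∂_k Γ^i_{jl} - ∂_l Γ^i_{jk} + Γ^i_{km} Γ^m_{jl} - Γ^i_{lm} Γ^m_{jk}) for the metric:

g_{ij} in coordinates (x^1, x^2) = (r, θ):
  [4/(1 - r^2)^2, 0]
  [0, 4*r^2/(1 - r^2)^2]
Non-zero Christoffel symbols (Γ^k_{ij} = Γ^k_{ji}):
Γ^r_{r r} = 2*r/(1 - r^2)
Γ^r_{θ θ} = (r^3 + r)/(r^2 - 1)
Γ^θ_{r θ} = (-r^2 - 1)/(r^3 - r)
R^θ_{r θ r} = ∂_θ Γ^θ_{r r} - ∂_r Γ^θ_{r θ} + Γ^θ_{θ m} Γ^m_{r r} - Γ^θ_{r m} Γ^m_{r θ}
  = (0) - ((r^4 + 4*r^2 - 1)/(r^3 - r)^2) + (2*(r^2 + 1)/(r^2 - 1)^2) - ((r^2 + 1)^2/(r^3 - r)^2) = -4/(r^2 - 1)^2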